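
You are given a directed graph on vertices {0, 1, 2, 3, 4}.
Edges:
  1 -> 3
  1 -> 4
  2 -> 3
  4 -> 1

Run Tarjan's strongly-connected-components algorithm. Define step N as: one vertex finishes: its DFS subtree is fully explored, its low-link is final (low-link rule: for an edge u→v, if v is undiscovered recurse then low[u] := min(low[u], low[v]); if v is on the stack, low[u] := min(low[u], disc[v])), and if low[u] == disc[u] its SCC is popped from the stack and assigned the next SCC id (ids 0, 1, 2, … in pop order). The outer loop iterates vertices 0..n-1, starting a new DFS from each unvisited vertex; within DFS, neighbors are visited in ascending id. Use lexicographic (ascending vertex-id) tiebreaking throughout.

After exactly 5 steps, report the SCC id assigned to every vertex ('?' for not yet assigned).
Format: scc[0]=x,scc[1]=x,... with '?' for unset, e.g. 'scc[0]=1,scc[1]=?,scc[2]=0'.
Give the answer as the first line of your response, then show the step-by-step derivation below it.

scc[0]=0,scc[1]=2,scc[2]=3,scc[3]=1,scc[4]=2

step 1: low=(low[0]=0,low[1]=?,low[2]=?,low[3]=?,low[4]=?); scc=(scc[0]=0,scc[1]=?,scc[2]=?,scc[3]=?,scc[4]=?)
step 2: low=(low[0]=0,low[1]=1,low[2]=?,low[3]=2,low[4]=?); scc=(scc[0]=0,scc[1]=?,scc[2]=?,scc[3]=1,scc[4]=?)
step 3: low=(low[0]=0,low[1]=1,low[2]=?,low[3]=2,low[4]=1); scc=(scc[0]=0,scc[1]=?,scc[2]=?,scc[3]=1,scc[4]=?)
step 4: low=(low[0]=0,low[1]=1,low[2]=?,low[3]=2,low[4]=1); scc=(scc[0]=0,scc[1]=2,scc[2]=?,scc[3]=1,scc[4]=2)
step 5: low=(low[0]=0,low[1]=1,low[2]=4,low[3]=2,low[4]=1); scc=(scc[0]=0,scc[1]=2,scc[2]=3,scc[3]=1,scc[4]=2)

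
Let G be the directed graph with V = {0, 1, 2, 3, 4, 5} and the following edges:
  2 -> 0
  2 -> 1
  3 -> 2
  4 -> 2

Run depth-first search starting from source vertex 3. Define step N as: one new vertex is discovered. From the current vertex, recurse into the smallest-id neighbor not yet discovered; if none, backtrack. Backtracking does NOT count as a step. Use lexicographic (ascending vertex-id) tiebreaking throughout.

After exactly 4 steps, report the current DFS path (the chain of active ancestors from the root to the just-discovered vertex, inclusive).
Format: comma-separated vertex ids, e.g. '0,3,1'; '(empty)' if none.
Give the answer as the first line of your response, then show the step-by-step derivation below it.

3,2,1

step 1: discover 3; path=3; order=3
step 2: discover 2; path=3>2; order=3,2
step 3: discover 0; path=3>2>0; order=3,2,0
step 4: discover 1; path=3>2>1; order=3,2,0,1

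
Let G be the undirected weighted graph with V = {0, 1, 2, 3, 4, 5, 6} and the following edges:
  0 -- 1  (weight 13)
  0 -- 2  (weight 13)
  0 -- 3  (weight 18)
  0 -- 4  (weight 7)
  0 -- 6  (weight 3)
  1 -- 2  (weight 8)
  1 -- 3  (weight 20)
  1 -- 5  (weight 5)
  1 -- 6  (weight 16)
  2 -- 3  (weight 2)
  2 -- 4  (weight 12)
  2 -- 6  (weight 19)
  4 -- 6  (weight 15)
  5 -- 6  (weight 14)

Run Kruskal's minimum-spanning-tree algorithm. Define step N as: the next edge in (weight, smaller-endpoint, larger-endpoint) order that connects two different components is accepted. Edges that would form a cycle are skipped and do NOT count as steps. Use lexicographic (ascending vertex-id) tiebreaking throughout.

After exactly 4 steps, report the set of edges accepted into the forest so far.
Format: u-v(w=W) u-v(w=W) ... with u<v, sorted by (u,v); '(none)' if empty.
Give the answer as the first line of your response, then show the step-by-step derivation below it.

0-4(w=7) 0-6(w=3) 1-5(w=5) 2-3(w=2)

step 1: add edge 2-3 (w=2); MST = {2-3(w=2)}
step 2: add edge 0-6 (w=3); MST = {0-6(w=3) 2-3(w=2)}
step 3: add edge 1-5 (w=5); MST = {0-6(w=3) 1-5(w=5) 2-3(w=2)}
step 4: add edge 0-4 (w=7); MST = {0-4(w=7) 0-6(w=3) 1-5(w=5) 2-3(w=2)}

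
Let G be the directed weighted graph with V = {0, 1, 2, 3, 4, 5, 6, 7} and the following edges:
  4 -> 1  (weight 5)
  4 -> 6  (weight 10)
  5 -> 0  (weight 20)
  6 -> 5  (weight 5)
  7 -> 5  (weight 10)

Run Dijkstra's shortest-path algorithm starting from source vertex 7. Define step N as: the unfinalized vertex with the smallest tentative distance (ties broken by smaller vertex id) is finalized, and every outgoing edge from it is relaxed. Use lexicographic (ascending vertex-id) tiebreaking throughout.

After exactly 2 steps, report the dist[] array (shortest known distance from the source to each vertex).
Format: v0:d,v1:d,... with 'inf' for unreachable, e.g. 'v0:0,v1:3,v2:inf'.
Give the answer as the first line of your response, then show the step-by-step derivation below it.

v0:30,v1:inf,v2:inf,v3:inf,v4:inf,v5:10,v6:inf,v7:0

step 1: dist = v0:inf,v1:inf,v2:inf,v3:inf,v4:inf,v5:10,v6:inf,v7:0
step 2: dist = v0:30,v1:inf,v2:inf,v3:inf,v4:inf,v5:10,v6:inf,v7:0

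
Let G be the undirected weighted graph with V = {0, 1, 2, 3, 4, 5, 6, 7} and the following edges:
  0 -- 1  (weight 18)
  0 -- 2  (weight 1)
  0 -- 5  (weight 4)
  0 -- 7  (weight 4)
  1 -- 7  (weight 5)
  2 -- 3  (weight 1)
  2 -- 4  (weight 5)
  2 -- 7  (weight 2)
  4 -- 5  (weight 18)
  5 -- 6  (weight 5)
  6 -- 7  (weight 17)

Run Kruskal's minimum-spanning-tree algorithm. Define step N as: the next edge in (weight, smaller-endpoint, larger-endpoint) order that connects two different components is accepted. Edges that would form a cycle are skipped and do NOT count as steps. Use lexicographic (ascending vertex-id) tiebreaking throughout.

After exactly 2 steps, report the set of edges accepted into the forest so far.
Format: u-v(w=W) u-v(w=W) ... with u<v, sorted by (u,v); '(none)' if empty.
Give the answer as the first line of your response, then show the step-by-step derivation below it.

0-2(w=1) 2-3(w=1)

step 1: add edge 0-2 (w=1); MST = {0-2(w=1)}
step 2: add edge 2-3 (w=1); MST = {0-2(w=1) 2-3(w=1)}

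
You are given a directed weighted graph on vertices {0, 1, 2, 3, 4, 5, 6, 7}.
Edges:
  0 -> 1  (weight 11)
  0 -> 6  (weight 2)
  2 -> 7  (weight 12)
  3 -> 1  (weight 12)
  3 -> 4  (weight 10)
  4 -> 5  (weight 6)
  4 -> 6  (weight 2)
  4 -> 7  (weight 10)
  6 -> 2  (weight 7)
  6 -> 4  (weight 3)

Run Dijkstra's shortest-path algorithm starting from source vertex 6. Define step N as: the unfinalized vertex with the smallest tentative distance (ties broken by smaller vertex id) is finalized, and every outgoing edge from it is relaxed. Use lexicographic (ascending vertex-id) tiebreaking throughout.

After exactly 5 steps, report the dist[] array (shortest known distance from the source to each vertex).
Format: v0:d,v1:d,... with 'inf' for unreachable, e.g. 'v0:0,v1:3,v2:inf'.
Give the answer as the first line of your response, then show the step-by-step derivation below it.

v0:inf,v1:inf,v2:7,v3:inf,v4:3,v5:9,v6:0,v7:13

step 1: dist = v0:inf,v1:inf,v2:7,v3:inf,v4:3,v5:inf,v6:0,v7:inf
step 2: dist = v0:inf,v1:inf,v2:7,v3:inf,v4:3,v5:9,v6:0,v7:13
step 3: dist = v0:inf,v1:inf,v2:7,v3:inf,v4:3,v5:9,v6:0,v7:13
step 4: dist = v0:inf,v1:inf,v2:7,v3:inf,v4:3,v5:9,v6:0,v7:13
step 5: dist = v0:inf,v1:inf,v2:7,v3:inf,v4:3,v5:9,v6:0,v7:13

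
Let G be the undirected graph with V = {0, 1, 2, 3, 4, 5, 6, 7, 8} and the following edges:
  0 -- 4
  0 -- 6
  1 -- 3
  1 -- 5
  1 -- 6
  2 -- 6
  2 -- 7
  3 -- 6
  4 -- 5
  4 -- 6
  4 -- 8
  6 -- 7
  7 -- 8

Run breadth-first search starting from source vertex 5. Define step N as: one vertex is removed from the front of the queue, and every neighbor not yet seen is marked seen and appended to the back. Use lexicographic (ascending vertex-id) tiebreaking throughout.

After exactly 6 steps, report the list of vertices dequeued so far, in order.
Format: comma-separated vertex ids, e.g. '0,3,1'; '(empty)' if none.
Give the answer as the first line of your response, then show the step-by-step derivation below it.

5,1,4,3,6,0

step 1: dequeue 5; queue=[1,4]; order=5
step 2: dequeue 1; queue=[4,3,6]; order=5,1
step 3: dequeue 4; queue=[3,6,0,8]; order=5,1,4
step 4: dequeue 3; queue=[6,0,8]; order=5,1,4,3
step 5: dequeue 6; queue=[0,8,2,7]; order=5,1,4,3,6
step 6: dequeue 0; queue=[8,2,7]; order=5,1,4,3,6,0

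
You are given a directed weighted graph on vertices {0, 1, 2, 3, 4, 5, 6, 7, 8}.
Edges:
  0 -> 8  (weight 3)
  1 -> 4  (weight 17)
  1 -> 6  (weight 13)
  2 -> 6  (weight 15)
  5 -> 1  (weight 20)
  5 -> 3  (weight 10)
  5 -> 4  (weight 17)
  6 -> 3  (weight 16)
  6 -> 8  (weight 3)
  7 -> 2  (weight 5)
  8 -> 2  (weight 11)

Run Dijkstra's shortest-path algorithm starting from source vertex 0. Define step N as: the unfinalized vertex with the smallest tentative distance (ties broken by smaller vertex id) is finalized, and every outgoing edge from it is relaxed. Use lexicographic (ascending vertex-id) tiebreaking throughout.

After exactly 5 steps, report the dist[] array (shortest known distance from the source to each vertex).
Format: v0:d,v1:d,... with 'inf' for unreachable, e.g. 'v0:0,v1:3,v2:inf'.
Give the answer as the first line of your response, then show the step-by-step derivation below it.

v0:0,v1:inf,v2:14,v3:45,v4:inf,v5:inf,v6:29,v7:inf,v8:3

step 1: dist = v0:0,v1:inf,v2:inf,v3:inf,v4:inf,v5:inf,v6:inf,v7:inf,v8:3
step 2: dist = v0:0,v1:inf,v2:14,v3:inf,v4:inf,v5:inf,v6:inf,v7:inf,v8:3
step 3: dist = v0:0,v1:inf,v2:14,v3:inf,v4:inf,v5:inf,v6:29,v7:inf,v8:3
step 4: dist = v0:0,v1:inf,v2:14,v3:45,v4:inf,v5:inf,v6:29,v7:inf,v8:3
step 5: dist = v0:0,v1:inf,v2:14,v3:45,v4:inf,v5:inf,v6:29,v7:inf,v8:3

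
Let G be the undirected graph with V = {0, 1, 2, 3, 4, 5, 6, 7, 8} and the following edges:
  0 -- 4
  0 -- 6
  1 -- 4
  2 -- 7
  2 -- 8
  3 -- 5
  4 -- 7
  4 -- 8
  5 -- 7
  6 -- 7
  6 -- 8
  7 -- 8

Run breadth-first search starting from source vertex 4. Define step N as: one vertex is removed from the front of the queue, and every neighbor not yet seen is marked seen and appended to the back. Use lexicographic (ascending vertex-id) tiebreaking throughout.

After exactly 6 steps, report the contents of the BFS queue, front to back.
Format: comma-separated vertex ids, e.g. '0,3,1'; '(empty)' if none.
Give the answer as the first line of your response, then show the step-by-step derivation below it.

2,5

step 1: dequeue 4; queue=[0,1,7,8]; order=4
step 2: dequeue 0; queue=[1,7,8,6]; order=4,0
step 3: dequeue 1; queue=[7,8,6]; order=4,0,1
step 4: dequeue 7; queue=[8,6,2,5]; order=4,0,1,7
step 5: dequeue 8; queue=[6,2,5]; order=4,0,1,7,8
step 6: dequeue 6; queue=[2,5]; order=4,0,1,7,8,6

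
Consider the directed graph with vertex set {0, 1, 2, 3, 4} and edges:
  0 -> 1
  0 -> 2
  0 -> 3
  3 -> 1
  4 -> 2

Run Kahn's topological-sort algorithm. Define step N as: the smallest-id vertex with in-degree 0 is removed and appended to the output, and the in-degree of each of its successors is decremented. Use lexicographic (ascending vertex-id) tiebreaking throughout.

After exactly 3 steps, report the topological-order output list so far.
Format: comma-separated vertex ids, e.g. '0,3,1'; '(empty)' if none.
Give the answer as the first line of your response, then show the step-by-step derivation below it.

0,3,1

step 1: output 0; order=[0]; indeg=(0,1,1,0,0)
step 2: output 3; order=[0,3]; indeg=(0,0,1,0,0)
step 3: output 1; order=[0,3,1]; indeg=(0,0,1,0,0)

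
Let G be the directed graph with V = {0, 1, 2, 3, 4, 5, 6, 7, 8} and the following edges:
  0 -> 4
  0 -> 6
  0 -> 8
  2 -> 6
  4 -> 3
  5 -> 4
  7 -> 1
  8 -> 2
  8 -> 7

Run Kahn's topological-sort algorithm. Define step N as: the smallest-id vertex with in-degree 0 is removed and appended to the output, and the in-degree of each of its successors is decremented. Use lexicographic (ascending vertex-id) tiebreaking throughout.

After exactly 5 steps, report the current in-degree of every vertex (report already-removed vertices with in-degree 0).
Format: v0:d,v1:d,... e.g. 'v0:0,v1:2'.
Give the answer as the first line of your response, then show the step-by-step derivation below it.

v0:0,v1:1,v2:0,v3:0,v4:0,v5:0,v6:1,v7:0,v8:0

step 1: output 0; order=[0]; indeg=(0,1,1,1,1,0,1,1,0)
step 2: output 5; order=[0,5]; indeg=(0,1,1,1,0,0,1,1,0)
step 3: output 4; order=[0,5,4]; indeg=(0,1,1,0,0,0,1,1,0)
step 4: output 3; order=[0,5,4,3]; indeg=(0,1,1,0,0,0,1,1,0)
step 5: output 8; order=[0,5,4,3,8]; indeg=(0,1,0,0,0,0,1,0,0)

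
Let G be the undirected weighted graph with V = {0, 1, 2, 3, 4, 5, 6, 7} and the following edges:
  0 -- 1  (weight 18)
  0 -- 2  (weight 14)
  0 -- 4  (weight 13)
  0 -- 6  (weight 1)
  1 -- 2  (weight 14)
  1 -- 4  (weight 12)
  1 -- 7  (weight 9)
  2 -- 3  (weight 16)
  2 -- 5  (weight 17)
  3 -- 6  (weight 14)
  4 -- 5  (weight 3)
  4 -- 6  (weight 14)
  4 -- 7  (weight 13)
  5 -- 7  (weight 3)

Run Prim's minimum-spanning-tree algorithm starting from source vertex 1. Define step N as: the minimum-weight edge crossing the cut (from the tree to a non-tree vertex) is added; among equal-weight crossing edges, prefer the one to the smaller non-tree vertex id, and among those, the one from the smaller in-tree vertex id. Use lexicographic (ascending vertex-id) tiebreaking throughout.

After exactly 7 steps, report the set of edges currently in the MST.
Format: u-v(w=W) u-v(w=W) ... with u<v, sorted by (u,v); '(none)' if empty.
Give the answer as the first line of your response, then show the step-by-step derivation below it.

0-2(w=14) 0-4(w=13) 0-6(w=1) 1-7(w=9) 3-6(w=14) 4-5(w=3) 5-7(w=3)

step 1: add edge 1-7 (w=9); MST = {1-7(w=9)}
step 2: add edge 5-7 (w=3); MST = {1-7(w=9) 5-7(w=3)}
step 3: add edge 4-5 (w=3); MST = {1-7(w=9) 4-5(w=3) 5-7(w=3)}
step 4: add edge 0-4 (w=13); MST = {0-4(w=13) 1-7(w=9) 4-5(w=3) 5-7(w=3)}
step 5: add edge 0-6 (w=1); MST = {0-4(w=13) 0-6(w=1) 1-7(w=9) 4-5(w=3) 5-7(w=3)}
step 6: add edge 0-2 (w=14); MST = {0-2(w=14) 0-4(w=13) 0-6(w=1) 1-7(w=9) 4-5(w=3) 5-7(w=3)}
step 7: add edge 3-6 (w=14); MST = {0-2(w=14) 0-4(w=13) 0-6(w=1) 1-7(w=9) 3-6(w=14) 4-5(w=3) 5-7(w=3)}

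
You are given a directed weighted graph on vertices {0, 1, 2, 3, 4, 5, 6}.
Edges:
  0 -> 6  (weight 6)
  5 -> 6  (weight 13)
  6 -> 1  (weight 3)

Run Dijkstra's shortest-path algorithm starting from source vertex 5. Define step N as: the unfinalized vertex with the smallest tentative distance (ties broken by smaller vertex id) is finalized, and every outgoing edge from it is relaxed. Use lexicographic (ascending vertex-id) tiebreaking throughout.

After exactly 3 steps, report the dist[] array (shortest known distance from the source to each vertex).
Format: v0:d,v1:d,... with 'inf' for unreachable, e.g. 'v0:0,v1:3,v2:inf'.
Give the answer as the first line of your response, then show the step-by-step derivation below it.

v0:inf,v1:16,v2:inf,v3:inf,v4:inf,v5:0,v6:13

step 1: dist = v0:inf,v1:inf,v2:inf,v3:inf,v4:inf,v5:0,v6:13
step 2: dist = v0:inf,v1:16,v2:inf,v3:inf,v4:inf,v5:0,v6:13
step 3: dist = v0:inf,v1:16,v2:inf,v3:inf,v4:inf,v5:0,v6:13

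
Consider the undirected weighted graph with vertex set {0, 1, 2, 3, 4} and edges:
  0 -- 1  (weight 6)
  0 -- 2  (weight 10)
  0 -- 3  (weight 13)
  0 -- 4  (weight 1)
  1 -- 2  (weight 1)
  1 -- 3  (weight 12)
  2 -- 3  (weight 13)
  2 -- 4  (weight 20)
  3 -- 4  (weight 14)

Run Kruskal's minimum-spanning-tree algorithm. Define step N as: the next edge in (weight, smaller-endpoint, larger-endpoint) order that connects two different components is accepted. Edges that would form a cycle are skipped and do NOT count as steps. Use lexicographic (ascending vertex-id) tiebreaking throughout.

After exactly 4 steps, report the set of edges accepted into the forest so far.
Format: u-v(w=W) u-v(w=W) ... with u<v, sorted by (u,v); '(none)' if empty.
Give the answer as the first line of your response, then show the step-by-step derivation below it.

0-1(w=6) 0-4(w=1) 1-2(w=1) 1-3(w=12)

step 1: add edge 0-4 (w=1); MST = {0-4(w=1)}
step 2: add edge 1-2 (w=1); MST = {0-4(w=1) 1-2(w=1)}
step 3: add edge 0-1 (w=6); MST = {0-1(w=6) 0-4(w=1) 1-2(w=1)}
step 4: add edge 1-3 (w=12); MST = {0-1(w=6) 0-4(w=1) 1-2(w=1) 1-3(w=12)}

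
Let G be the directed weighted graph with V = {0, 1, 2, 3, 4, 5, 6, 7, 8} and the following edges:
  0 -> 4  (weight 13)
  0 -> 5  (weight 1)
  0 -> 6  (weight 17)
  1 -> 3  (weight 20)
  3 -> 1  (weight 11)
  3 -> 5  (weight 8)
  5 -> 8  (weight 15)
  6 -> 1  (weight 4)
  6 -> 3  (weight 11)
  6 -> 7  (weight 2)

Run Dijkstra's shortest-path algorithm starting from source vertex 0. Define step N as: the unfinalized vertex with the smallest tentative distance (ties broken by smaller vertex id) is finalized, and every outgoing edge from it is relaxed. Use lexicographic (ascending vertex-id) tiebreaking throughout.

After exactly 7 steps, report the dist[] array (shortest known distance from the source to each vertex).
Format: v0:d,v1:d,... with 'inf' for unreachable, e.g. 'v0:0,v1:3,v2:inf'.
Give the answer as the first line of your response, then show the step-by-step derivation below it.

v0:0,v1:21,v2:inf,v3:28,v4:13,v5:1,v6:17,v7:19,v8:16

step 1: dist = v0:0,v1:inf,v2:inf,v3:inf,v4:13,v5:1,v6:17,v7:inf,v8:inf
step 2: dist = v0:0,v1:inf,v2:inf,v3:inf,v4:13,v5:1,v6:17,v7:inf,v8:16
step 3: dist = v0:0,v1:inf,v2:inf,v3:inf,v4:13,v5:1,v6:17,v7:inf,v8:16
step 4: dist = v0:0,v1:inf,v2:inf,v3:inf,v4:13,v5:1,v6:17,v7:inf,v8:16
step 5: dist = v0:0,v1:21,v2:inf,v3:28,v4:13,v5:1,v6:17,v7:19,v8:16
step 6: dist = v0:0,v1:21,v2:inf,v3:28,v4:13,v5:1,v6:17,v7:19,v8:16
step 7: dist = v0:0,v1:21,v2:inf,v3:28,v4:13,v5:1,v6:17,v7:19,v8:16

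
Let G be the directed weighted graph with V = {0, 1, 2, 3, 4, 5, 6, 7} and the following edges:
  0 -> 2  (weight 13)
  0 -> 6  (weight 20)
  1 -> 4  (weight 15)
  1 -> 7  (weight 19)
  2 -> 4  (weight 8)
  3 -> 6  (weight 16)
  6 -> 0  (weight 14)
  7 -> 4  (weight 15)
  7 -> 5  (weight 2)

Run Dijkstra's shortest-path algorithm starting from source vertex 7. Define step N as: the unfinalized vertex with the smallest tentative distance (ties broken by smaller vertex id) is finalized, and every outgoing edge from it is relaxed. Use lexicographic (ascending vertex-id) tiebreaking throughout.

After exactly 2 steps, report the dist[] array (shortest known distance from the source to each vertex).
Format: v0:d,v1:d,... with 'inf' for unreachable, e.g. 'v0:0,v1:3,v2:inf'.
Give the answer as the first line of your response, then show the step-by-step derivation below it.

v0:inf,v1:inf,v2:inf,v3:inf,v4:15,v5:2,v6:inf,v7:0

step 1: dist = v0:inf,v1:inf,v2:inf,v3:inf,v4:15,v5:2,v6:inf,v7:0
step 2: dist = v0:inf,v1:inf,v2:inf,v3:inf,v4:15,v5:2,v6:inf,v7:0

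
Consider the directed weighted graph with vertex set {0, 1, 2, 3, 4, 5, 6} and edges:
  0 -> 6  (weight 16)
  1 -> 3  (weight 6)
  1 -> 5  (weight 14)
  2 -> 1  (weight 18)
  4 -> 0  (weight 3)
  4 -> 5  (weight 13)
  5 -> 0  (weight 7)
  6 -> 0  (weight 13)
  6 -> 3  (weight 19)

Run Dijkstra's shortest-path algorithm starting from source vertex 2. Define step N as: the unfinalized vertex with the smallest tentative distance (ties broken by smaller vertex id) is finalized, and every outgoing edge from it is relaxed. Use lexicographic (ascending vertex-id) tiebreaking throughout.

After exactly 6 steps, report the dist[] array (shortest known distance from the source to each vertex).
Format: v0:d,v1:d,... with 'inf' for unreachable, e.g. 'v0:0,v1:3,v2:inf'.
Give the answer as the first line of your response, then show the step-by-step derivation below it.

v0:39,v1:18,v2:0,v3:24,v4:inf,v5:32,v6:55

step 1: dist = v0:inf,v1:18,v2:0,v3:inf,v4:inf,v5:inf,v6:inf
step 2: dist = v0:inf,v1:18,v2:0,v3:24,v4:inf,v5:32,v6:inf
step 3: dist = v0:inf,v1:18,v2:0,v3:24,v4:inf,v5:32,v6:inf
step 4: dist = v0:39,v1:18,v2:0,v3:24,v4:inf,v5:32,v6:inf
step 5: dist = v0:39,v1:18,v2:0,v3:24,v4:inf,v5:32,v6:55
step 6: dist = v0:39,v1:18,v2:0,v3:24,v4:inf,v5:32,v6:55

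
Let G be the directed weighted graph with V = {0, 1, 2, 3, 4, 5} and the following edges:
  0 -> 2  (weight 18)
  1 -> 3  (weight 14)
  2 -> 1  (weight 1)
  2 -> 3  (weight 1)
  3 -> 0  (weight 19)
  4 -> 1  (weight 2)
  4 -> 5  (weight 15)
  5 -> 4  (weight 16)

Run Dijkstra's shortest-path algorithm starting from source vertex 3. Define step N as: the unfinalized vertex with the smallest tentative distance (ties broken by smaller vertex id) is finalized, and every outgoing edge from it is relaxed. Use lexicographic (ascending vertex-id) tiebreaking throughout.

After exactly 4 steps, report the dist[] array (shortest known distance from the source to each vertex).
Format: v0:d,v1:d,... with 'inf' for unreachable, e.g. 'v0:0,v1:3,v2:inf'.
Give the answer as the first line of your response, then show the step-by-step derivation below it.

v0:19,v1:38,v2:37,v3:0,v4:inf,v5:inf

step 1: dist = v0:19,v1:inf,v2:inf,v3:0,v4:inf,v5:inf
step 2: dist = v0:19,v1:inf,v2:37,v3:0,v4:inf,v5:inf
step 3: dist = v0:19,v1:38,v2:37,v3:0,v4:inf,v5:inf
step 4: dist = v0:19,v1:38,v2:37,v3:0,v4:inf,v5:inf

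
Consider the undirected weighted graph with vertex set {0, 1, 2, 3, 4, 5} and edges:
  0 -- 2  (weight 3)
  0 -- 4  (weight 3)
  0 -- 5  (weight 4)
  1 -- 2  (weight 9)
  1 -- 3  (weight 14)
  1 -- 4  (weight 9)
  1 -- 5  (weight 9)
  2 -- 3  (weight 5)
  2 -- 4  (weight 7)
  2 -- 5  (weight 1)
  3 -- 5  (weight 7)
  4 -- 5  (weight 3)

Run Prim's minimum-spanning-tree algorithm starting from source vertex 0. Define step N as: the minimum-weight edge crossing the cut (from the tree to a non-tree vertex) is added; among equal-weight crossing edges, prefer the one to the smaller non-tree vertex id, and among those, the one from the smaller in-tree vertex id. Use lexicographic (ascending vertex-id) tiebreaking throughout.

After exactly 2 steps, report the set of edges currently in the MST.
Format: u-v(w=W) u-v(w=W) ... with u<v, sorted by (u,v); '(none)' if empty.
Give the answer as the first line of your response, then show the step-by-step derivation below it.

0-2(w=3) 2-5(w=1)

step 1: add edge 0-2 (w=3); MST = {0-2(w=3)}
step 2: add edge 2-5 (w=1); MST = {0-2(w=3) 2-5(w=1)}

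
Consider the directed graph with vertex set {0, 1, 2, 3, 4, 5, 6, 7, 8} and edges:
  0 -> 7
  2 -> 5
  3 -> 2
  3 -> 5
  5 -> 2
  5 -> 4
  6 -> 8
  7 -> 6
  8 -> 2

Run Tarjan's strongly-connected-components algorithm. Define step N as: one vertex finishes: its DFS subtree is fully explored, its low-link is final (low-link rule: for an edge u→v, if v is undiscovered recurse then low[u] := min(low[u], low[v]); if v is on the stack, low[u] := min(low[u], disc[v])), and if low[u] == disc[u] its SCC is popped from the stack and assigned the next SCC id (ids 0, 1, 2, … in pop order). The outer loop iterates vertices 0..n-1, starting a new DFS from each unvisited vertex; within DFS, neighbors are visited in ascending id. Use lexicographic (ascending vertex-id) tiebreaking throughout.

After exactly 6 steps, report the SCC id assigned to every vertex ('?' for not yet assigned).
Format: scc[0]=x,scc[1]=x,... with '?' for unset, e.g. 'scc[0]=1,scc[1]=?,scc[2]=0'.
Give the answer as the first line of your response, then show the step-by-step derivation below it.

scc[0]=?,scc[1]=?,scc[2]=1,scc[3]=?,scc[4]=0,scc[5]=1,scc[6]=3,scc[7]=4,scc[8]=2

step 1: low=(low[0]=0,low[1]=?,low[2]=4,low[3]=?,low[4]=6,low[5]=4,low[6]=2,low[7]=1,low[8]=3); scc=(scc[0]=?,scc[1]=?,scc[2]=?,scc[3]=?,scc[4]=0,scc[5]=?,scc[6]=?,scc[7]=?,scc[8]=?)
step 2: low=(low[0]=0,low[1]=?,low[2]=4,low[3]=?,low[4]=6,low[5]=4,low[6]=2,low[7]=1,low[8]=3); scc=(scc[0]=?,scc[1]=?,scc[2]=?,scc[3]=?,scc[4]=0,scc[5]=?,scc[6]=?,scc[7]=?,scc[8]=?)
step 3: low=(low[0]=0,low[1]=?,low[2]=4,low[3]=?,low[4]=6,low[5]=4,low[6]=2,low[7]=1,low[8]=3); scc=(scc[0]=?,scc[1]=?,scc[2]=1,scc[3]=?,scc[4]=0,scc[5]=1,scc[6]=?,scc[7]=?,scc[8]=?)
step 4: low=(low[0]=0,low[1]=?,low[2]=4,low[3]=?,low[4]=6,low[5]=4,low[6]=2,low[7]=1,low[8]=3); scc=(scc[0]=?,scc[1]=?,scc[2]=1,scc[3]=?,scc[4]=0,scc[5]=1,scc[6]=?,scc[7]=?,scc[8]=2)
step 5: low=(low[0]=0,low[1]=?,low[2]=4,low[3]=?,low[4]=6,low[5]=4,low[6]=2,low[7]=1,low[8]=3); scc=(scc[0]=?,scc[1]=?,scc[2]=1,scc[3]=?,scc[4]=0,scc[5]=1,scc[6]=3,scc[7]=?,scc[8]=2)
step 6: low=(low[0]=0,low[1]=?,low[2]=4,low[3]=?,low[4]=6,low[5]=4,low[6]=2,low[7]=1,low[8]=3); scc=(scc[0]=?,scc[1]=?,scc[2]=1,scc[3]=?,scc[4]=0,scc[5]=1,scc[6]=3,scc[7]=4,scc[8]=2)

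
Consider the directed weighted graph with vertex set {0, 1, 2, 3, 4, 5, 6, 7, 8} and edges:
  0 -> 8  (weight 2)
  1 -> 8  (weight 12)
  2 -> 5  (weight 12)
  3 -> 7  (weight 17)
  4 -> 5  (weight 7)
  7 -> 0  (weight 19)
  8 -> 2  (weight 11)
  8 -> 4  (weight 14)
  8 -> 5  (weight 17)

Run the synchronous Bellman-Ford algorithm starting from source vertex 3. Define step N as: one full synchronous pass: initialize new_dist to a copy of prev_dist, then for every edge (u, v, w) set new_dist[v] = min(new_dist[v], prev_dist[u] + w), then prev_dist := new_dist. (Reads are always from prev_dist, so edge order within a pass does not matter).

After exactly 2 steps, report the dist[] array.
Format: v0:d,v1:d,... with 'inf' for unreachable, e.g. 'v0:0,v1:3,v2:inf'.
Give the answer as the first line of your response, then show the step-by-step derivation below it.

v0:36,v1:inf,v2:inf,v3:0,v4:inf,v5:inf,v6:inf,v7:17,v8:inf

step 1: dist = v0:inf,v1:inf,v2:inf,v3:0,v4:inf,v5:inf,v6:inf,v7:17,v8:inf
step 2: dist = v0:36,v1:inf,v2:inf,v3:0,v4:inf,v5:inf,v6:inf,v7:17,v8:inf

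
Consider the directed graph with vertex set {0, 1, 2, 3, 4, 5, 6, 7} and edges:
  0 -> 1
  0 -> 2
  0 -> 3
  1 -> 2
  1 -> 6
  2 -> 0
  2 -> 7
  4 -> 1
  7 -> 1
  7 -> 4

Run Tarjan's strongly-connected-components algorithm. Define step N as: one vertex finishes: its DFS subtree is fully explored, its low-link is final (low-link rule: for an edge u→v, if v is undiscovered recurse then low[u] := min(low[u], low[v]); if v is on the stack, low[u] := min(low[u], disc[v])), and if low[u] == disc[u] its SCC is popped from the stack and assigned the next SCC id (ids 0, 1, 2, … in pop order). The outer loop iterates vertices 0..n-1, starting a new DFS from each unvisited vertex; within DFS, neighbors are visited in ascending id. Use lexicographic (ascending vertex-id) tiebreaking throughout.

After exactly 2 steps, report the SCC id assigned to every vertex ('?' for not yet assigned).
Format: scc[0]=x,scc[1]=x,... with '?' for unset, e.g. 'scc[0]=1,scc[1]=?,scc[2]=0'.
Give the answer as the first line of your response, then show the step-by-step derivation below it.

scc[0]=?,scc[1]=?,scc[2]=?,scc[3]=?,scc[4]=?,scc[5]=?,scc[6]=?,scc[7]=?

step 1: low=(low[0]=0,low[1]=1,low[2]=0,low[3]=?,low[4]=1,low[5]=?,low[6]=?,low[7]=1); scc=(scc[0]=?,scc[1]=?,scc[2]=?,scc[3]=?,scc[4]=?,scc[5]=?,scc[6]=?,scc[7]=?)
step 2: low=(low[0]=0,low[1]=1,low[2]=0,low[3]=?,low[4]=1,low[5]=?,low[6]=?,low[7]=1); scc=(scc[0]=?,scc[1]=?,scc[2]=?,scc[3]=?,scc[4]=?,scc[5]=?,scc[6]=?,scc[7]=?)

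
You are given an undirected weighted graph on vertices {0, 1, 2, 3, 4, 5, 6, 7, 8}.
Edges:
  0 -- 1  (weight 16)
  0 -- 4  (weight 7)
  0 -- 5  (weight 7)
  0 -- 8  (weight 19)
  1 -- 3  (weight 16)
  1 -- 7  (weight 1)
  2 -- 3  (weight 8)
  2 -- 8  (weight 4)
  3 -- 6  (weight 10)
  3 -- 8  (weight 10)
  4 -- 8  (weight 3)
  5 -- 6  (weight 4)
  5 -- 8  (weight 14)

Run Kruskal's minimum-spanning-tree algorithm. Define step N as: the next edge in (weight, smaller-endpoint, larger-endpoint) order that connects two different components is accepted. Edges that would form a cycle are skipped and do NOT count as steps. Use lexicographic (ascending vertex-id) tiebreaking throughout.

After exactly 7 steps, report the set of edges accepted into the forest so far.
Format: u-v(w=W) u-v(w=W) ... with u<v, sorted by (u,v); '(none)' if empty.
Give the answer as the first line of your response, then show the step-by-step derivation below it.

0-4(w=7) 0-5(w=7) 1-7(w=1) 2-3(w=8) 2-8(w=4) 4-8(w=3) 5-6(w=4)

step 1: add edge 1-7 (w=1); MST = {1-7(w=1)}
step 2: add edge 4-8 (w=3); MST = {1-7(w=1) 4-8(w=3)}
step 3: add edge 2-8 (w=4); MST = {1-7(w=1) 2-8(w=4) 4-8(w=3)}
step 4: add edge 5-6 (w=4); MST = {1-7(w=1) 2-8(w=4) 4-8(w=3) 5-6(w=4)}
step 5: add edge 0-4 (w=7); MST = {0-4(w=7) 1-7(w=1) 2-8(w=4) 4-8(w=3) 5-6(w=4)}
step 6: add edge 0-5 (w=7); MST = {0-4(w=7) 0-5(w=7) 1-7(w=1) 2-8(w=4) 4-8(w=3) 5-6(w=4)}
step 7: add edge 2-3 (w=8); MST = {0-4(w=7) 0-5(w=7) 1-7(w=1) 2-3(w=8) 2-8(w=4) 4-8(w=3) 5-6(w=4)}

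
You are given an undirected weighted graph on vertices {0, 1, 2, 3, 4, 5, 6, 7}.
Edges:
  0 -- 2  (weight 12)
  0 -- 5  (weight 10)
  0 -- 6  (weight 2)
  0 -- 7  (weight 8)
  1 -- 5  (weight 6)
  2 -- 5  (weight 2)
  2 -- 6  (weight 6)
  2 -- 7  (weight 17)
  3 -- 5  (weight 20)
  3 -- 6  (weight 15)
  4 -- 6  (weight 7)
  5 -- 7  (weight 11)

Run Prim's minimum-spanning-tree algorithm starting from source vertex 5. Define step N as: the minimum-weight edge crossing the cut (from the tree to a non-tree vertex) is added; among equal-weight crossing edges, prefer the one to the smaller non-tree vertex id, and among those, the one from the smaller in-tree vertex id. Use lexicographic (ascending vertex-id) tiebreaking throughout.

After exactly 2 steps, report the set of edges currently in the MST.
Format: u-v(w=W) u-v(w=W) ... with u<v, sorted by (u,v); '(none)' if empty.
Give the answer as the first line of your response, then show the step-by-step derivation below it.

1-5(w=6) 2-5(w=2)

step 1: add edge 2-5 (w=2); MST = {2-5(w=2)}
step 2: add edge 1-5 (w=6); MST = {1-5(w=6) 2-5(w=2)}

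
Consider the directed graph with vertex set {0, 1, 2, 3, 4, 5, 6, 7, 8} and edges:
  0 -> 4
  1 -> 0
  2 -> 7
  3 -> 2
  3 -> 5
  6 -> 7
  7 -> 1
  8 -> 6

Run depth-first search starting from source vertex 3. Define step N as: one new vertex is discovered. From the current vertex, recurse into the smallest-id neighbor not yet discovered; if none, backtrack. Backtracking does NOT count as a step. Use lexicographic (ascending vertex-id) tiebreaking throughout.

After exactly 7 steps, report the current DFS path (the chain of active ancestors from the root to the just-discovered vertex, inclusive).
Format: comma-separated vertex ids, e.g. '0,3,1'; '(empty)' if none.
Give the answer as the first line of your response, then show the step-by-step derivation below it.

3,5

step 1: discover 3; path=3; order=3
step 2: discover 2; path=3>2; order=3,2
step 3: discover 7; path=3>2>7; order=3,2,7
step 4: discover 1; path=3>2>7>1; order=3,2,7,1
step 5: discover 0; path=3>2>7>1>0; order=3,2,7,1,0
step 6: discover 4; path=3>2>7>1>0>4; order=3,2,7,1,0,4
step 7: discover 5; path=3>5; order=3,2,7,1,0,4,5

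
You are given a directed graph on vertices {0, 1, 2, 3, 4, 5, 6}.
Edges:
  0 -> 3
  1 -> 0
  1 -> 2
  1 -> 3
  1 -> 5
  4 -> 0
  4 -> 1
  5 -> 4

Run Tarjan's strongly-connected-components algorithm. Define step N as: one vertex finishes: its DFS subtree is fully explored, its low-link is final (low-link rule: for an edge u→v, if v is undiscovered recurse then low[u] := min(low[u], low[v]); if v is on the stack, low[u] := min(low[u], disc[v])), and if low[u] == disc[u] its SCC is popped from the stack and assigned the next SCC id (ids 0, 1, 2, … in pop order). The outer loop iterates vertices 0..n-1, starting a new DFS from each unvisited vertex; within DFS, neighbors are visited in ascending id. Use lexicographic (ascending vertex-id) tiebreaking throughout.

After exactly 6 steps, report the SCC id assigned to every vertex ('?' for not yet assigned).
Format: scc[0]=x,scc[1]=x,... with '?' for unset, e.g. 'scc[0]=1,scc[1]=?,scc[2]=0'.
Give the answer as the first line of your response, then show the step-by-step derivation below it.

scc[0]=1,scc[1]=3,scc[2]=2,scc[3]=0,scc[4]=3,scc[5]=3,scc[6]=?

step 1: low=(low[0]=0,low[1]=?,low[2]=?,low[3]=1,low[4]=?,low[5]=?,low[6]=?); scc=(scc[0]=?,scc[1]=?,scc[2]=?,scc[3]=0,scc[4]=?,scc[5]=?,scc[6]=?)
step 2: low=(low[0]=0,low[1]=?,low[2]=?,low[3]=1,low[4]=?,low[5]=?,low[6]=?); scc=(scc[0]=1,scc[1]=?,scc[2]=?,scc[3]=0,scc[4]=?,scc[5]=?,scc[6]=?)
step 3: low=(low[0]=0,low[1]=2,low[2]=3,low[3]=1,low[4]=?,low[5]=?,low[6]=?); scc=(scc[0]=1,scc[1]=?,scc[2]=2,scc[3]=0,scc[4]=?,scc[5]=?,scc[6]=?)
step 4: low=(low[0]=0,low[1]=2,low[2]=3,low[3]=1,low[4]=2,low[5]=4,low[6]=?); scc=(scc[0]=1,scc[1]=?,scc[2]=2,scc[3]=0,scc[4]=?,scc[5]=?,scc[6]=?)
step 5: low=(low[0]=0,low[1]=2,low[2]=3,low[3]=1,low[4]=2,low[5]=2,low[6]=?); scc=(scc[0]=1,scc[1]=?,scc[2]=2,scc[3]=0,scc[4]=?,scc[5]=?,scc[6]=?)
step 6: low=(low[0]=0,low[1]=2,low[2]=3,low[3]=1,low[4]=2,low[5]=2,low[6]=?); scc=(scc[0]=1,scc[1]=3,scc[2]=2,scc[3]=0,scc[4]=3,scc[5]=3,scc[6]=?)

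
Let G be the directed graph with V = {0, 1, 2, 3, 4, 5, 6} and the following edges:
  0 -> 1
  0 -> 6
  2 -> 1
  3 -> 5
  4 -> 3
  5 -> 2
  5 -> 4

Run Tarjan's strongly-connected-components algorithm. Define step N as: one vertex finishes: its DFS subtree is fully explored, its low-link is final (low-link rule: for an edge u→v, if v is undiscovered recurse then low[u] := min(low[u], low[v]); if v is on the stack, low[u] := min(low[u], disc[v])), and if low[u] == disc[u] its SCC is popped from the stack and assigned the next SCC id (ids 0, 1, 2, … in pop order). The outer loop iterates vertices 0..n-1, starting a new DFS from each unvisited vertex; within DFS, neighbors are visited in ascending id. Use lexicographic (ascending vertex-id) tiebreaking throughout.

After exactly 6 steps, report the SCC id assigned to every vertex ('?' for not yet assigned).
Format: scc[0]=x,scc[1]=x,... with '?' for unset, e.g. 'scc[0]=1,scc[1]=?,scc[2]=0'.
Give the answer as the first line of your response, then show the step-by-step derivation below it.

scc[0]=2,scc[1]=0,scc[2]=3,scc[3]=?,scc[4]=?,scc[5]=?,scc[6]=1

step 1: low=(low[0]=0,low[1]=1,low[2]=?,low[3]=?,low[4]=?,low[5]=?,low[6]=?); scc=(scc[0]=?,scc[1]=0,scc[2]=?,scc[3]=?,scc[4]=?,scc[5]=?,scc[6]=?)
step 2: low=(low[0]=0,low[1]=1,low[2]=?,low[3]=?,low[4]=?,low[5]=?,low[6]=2); scc=(scc[0]=?,scc[1]=0,scc[2]=?,scc[3]=?,scc[4]=?,scc[5]=?,scc[6]=1)
step 3: low=(low[0]=0,low[1]=1,low[2]=?,low[3]=?,low[4]=?,low[5]=?,low[6]=2); scc=(scc[0]=2,scc[1]=0,scc[2]=?,scc[3]=?,scc[4]=?,scc[5]=?,scc[6]=1)
step 4: low=(low[0]=0,low[1]=1,low[2]=3,low[3]=?,low[4]=?,low[5]=?,low[6]=2); scc=(scc[0]=2,scc[1]=0,scc[2]=3,scc[3]=?,scc[4]=?,scc[5]=?,scc[6]=1)
step 5: low=(low[0]=0,low[1]=1,low[2]=3,low[3]=4,low[4]=4,low[5]=5,low[6]=2); scc=(scc[0]=2,scc[1]=0,scc[2]=3,scc[3]=?,scc[4]=?,scc[5]=?,scc[6]=1)
step 6: low=(low[0]=0,low[1]=1,low[2]=3,low[3]=4,low[4]=4,low[5]=4,low[6]=2); scc=(scc[0]=2,scc[1]=0,scc[2]=3,scc[3]=?,scc[4]=?,scc[5]=?,scc[6]=1)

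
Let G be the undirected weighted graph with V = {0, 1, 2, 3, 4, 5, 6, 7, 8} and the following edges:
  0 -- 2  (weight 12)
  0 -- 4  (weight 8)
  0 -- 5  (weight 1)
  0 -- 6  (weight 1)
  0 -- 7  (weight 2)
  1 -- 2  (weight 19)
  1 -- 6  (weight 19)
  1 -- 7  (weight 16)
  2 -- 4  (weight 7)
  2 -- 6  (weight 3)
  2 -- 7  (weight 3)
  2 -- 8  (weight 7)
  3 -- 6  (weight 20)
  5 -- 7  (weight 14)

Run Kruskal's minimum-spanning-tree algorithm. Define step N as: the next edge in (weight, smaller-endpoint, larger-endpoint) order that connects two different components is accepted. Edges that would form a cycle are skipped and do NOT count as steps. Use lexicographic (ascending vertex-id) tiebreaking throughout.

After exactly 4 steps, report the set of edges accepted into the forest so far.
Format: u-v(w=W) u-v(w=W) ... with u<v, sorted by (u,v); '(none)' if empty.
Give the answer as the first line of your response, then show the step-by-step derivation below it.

0-5(w=1) 0-6(w=1) 0-7(w=2) 2-6(w=3)

step 1: add edge 0-5 (w=1); MST = {0-5(w=1)}
step 2: add edge 0-6 (w=1); MST = {0-5(w=1) 0-6(w=1)}
step 3: add edge 0-7 (w=2); MST = {0-5(w=1) 0-6(w=1) 0-7(w=2)}
step 4: add edge 2-6 (w=3); MST = {0-5(w=1) 0-6(w=1) 0-7(w=2) 2-6(w=3)}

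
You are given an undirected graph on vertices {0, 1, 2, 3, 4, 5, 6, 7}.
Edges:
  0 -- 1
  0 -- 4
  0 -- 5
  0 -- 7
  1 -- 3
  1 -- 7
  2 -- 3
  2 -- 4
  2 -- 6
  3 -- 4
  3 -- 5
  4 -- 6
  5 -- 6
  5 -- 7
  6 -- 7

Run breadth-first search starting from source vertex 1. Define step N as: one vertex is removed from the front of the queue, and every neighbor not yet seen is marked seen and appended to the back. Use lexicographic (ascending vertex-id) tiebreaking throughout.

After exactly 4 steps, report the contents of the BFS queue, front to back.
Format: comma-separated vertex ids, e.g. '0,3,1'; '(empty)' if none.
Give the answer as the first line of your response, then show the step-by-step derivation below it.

4,5,2,6

step 1: dequeue 1; queue=[0,3,7]; order=1
step 2: dequeue 0; queue=[3,7,4,5]; order=1,0
step 3: dequeue 3; queue=[7,4,5,2]; order=1,0,3
step 4: dequeue 7; queue=[4,5,2,6]; order=1,0,3,7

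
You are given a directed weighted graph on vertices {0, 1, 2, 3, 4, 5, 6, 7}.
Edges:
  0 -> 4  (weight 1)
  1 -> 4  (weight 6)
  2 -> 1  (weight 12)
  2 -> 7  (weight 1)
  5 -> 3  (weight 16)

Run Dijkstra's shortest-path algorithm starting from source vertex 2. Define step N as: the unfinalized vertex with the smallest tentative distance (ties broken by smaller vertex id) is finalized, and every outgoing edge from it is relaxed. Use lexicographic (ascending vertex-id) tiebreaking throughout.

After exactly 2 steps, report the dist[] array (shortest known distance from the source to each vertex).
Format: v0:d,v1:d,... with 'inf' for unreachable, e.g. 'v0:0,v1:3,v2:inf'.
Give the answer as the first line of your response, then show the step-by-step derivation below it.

v0:inf,v1:12,v2:0,v3:inf,v4:inf,v5:inf,v6:inf,v7:1

step 1: dist = v0:inf,v1:12,v2:0,v3:inf,v4:inf,v5:inf,v6:inf,v7:1
step 2: dist = v0:inf,v1:12,v2:0,v3:inf,v4:inf,v5:inf,v6:inf,v7:1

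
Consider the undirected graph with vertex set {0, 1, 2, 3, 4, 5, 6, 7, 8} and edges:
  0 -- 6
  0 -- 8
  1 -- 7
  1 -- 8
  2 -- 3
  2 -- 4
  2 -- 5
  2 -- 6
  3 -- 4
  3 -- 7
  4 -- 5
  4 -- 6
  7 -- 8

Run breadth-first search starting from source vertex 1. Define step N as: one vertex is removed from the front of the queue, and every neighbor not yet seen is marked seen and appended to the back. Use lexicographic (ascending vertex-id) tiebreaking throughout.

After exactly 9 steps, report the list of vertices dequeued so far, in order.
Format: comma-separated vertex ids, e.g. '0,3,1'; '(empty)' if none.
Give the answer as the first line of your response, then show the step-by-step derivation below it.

1,7,8,3,0,2,4,6,5

step 1: dequeue 1; queue=[7,8]; order=1
step 2: dequeue 7; queue=[8,3]; order=1,7
step 3: dequeue 8; queue=[3,0]; order=1,7,8
step 4: dequeue 3; queue=[0,2,4]; order=1,7,8,3
step 5: dequeue 0; queue=[2,4,6]; order=1,7,8,3,0
step 6: dequeue 2; queue=[4,6,5]; order=1,7,8,3,0,2
step 7: dequeue 4; queue=[6,5]; order=1,7,8,3,0,2,4
step 8: dequeue 6; queue=[5]; order=1,7,8,3,0,2,4,6
step 9: dequeue 5; queue=[(empty)]; order=1,7,8,3,0,2,4,6,5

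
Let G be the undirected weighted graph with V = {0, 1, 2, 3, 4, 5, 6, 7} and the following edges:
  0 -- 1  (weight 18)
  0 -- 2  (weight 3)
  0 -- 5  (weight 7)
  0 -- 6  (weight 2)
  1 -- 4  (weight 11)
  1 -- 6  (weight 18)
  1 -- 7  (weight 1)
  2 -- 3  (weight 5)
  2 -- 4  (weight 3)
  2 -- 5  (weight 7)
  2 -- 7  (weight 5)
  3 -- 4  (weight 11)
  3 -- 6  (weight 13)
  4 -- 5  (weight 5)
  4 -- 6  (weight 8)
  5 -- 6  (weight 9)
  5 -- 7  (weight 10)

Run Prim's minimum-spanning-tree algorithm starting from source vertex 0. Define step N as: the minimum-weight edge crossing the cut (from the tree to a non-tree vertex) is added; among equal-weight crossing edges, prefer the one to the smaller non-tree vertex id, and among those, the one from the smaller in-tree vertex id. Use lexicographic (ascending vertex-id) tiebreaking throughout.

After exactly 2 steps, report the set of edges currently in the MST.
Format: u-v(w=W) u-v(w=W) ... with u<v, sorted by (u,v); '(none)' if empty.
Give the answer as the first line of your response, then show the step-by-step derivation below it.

0-2(w=3) 0-6(w=2)

step 1: add edge 0-6 (w=2); MST = {0-6(w=2)}
step 2: add edge 0-2 (w=3); MST = {0-2(w=3) 0-6(w=2)}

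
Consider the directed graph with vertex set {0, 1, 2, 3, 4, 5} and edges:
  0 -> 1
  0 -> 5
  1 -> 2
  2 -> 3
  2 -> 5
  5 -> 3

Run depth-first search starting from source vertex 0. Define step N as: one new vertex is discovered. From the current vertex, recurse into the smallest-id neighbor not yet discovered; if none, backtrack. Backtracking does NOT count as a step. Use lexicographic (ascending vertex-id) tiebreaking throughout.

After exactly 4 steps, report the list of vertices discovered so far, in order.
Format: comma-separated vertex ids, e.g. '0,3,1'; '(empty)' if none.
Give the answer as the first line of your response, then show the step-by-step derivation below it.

0,1,2,3

step 1: discover 0; path=0; order=0
step 2: discover 1; path=0>1; order=0,1
step 3: discover 2; path=0>1>2; order=0,1,2
step 4: discover 3; path=0>1>2>3; order=0,1,2,3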